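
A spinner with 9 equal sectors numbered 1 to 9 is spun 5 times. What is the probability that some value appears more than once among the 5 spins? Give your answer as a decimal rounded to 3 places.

0.744

P(all 5 different) = 9/9 · 8/9 · ··· · 5/9 ≈ 0.256.
P(at least two equal) = 1 − 0.256 = 0.744.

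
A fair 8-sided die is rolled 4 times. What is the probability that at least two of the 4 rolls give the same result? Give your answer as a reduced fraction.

151/256

P(all 4 different) = 8/8 · 7/8 · ··· · 5/8 = 105/256.
P(at least two equal) = 1 − 105/256 = 151/256.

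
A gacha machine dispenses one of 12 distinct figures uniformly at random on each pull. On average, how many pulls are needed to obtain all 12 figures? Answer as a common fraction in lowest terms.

86021/2310

After i distinct types are collected, each trial gives a new one with probability (12−i)/12, so the expected wait for the next new type is 12/(12−i).
E = 12/12 + 12/11 + 12/10 + 12/9 + 12/8 + 12/7 + 12/6 + 12/5 + 12/4 + 12/3 + 12/2 + 12/1 = 86021/2310.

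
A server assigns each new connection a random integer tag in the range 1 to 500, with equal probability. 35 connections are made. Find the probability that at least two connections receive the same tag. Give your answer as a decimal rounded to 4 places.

0.7043

It's easier to compute the probability that all 35 are distinct.
P(all distinct) = 500/500 · 499/500 · ··· · 466/500 ≈ 0.2957.
So the probability of at least one match is 1 − 0.2957 = 0.7043.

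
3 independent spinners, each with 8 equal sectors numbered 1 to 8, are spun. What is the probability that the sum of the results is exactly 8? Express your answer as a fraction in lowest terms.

21/512

There are 8^3 = 512 equally likely outcomes.
The number of ordered 3-tuples from {1,…,8} summing to 8 is 21.
P(sum = 8) = 21/512.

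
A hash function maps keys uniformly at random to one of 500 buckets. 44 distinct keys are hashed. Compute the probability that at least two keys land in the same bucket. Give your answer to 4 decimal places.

0.8576

It's easier to compute the probability that all 44 are distinct.
P(all distinct) = 500/500 · 499/500 · ··· · 457/500 ≈ 0.1424.
So the probability of at least one match is 1 − 0.1424 = 0.8576.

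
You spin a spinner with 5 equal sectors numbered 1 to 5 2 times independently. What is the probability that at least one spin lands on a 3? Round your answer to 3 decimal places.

P(no spin lands on a 3) = (4/5)^2 ≈ 0.640.
P(at least one) = 1 − 0.640 = 0.360.

0.360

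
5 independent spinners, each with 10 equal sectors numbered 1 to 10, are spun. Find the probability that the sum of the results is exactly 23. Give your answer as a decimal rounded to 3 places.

0.048

There are 10^5 = 100000 equally likely outcomes.
The number of ordered 5-tuples from {1,…,10} summing to 23 is 4840.
P(sum = 23) = 4840/100000 = 121/2500 ≈ 0.048.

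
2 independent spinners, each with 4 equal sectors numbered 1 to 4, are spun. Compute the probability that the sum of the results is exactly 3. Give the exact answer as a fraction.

There are 4^2 = 16 equally likely outcomes.
The number of ordered 2-tuples from {1,…,4} summing to 3 is 2.
P(sum = 3) = 2/16 = 1/8.

1/8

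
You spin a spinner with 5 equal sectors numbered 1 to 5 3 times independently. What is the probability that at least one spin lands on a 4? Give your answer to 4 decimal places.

P(no spin lands on a 4) = (4/5)^3 ≈ 0.5120.
P(at least one) = 1 − 0.5120 = 0.4880.

0.4880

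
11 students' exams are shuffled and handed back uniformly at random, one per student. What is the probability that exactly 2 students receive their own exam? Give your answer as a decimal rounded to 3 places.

Choose which 2 of the 11 are fixed: C(11,2) = 55 ways.
The remaining 9 must have no fixed point: D(9) = 133496.
P = 55·133496/39916800 = 16687/90720 ≈ 0.184.

0.184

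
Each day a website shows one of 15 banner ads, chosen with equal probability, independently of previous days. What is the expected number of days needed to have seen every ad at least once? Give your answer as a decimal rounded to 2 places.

49.77

After i distinct types are collected, each trial gives a new one with probability (15−i)/15, so the expected wait for the next new type is 15/(15−i).
E = 15/15 + 15/14 + 15/13 + 15/12 + 15/11 + 15/10 + 15/9 + 15/8 + 15/7 + 15/6 + 15/5 + 15/4 + 15/3 + 15/2 + 15/1 = 1195757/24024 ≈ 49.77.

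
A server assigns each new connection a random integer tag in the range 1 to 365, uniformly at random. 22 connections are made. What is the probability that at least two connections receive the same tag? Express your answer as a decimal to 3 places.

0.476

It's easier to compute the probability that all 22 are distinct.
P(all distinct) = 365/365 · 364/365 · ··· · 344/365 ≈ 0.524.
So the probability of at least one match is 1 − 0.524 = 0.476.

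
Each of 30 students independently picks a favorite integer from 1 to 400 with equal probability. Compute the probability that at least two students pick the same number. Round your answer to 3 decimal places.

0.672

It's easier to compute the probability that all 30 are distinct.
P(all distinct) = 400/400 · 399/400 · ··· · 371/400 ≈ 0.328.
So the probability of at least one match is 1 − 0.328 = 0.672.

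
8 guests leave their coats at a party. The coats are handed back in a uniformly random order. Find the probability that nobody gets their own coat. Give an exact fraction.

2119/5760

This is the derangement probability: permutations of 8 with no fixed point.
D(8) = 8! · (1 − 1/1! + 1/2! − ··· + (−1)^8/8!) = 14833.
P = 14833/40320 = 2119/5760.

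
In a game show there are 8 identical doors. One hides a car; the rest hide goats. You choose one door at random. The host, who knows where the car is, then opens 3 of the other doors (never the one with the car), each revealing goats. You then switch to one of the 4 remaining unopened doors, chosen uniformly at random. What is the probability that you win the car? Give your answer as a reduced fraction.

7/32

Your original door holds the car with probability 1/8, so the other 7 collectively hold it with probability 7/8.
The host can always find 3 empty doors to open, so the reveals don't change that 7/8; it is now spread over the 4 remaining unopened doors.
P(win by switching) = (7/8) · (1/4) = 7/32.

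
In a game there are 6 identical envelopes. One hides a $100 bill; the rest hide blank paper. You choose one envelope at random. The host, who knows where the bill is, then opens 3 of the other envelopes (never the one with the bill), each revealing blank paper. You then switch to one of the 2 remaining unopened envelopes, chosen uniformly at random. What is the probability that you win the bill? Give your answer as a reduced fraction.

5/12

Your original envelope holds the bill with probability 1/6, so the other 5 collectively hold it with probability 5/6.
The host can always find 3 empty envelopes to open, so the reveals don't change that 5/6; it is now spread over the 2 remaining unopened envelopes.
P(win by switching) = (5/6) · (1/2) = 5/12.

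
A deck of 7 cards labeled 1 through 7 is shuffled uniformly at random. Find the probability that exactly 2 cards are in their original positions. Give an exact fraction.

11/60

Choose which 2 of the 7 are fixed: C(7,2) = 21 ways.
The remaining 5 must have no fixed point: D(5) = 44.
P = 21·44/5040 = 11/60.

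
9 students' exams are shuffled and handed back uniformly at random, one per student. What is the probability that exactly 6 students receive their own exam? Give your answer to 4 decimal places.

0.0005

Choose which 6 of the 9 are fixed: C(9,6) = 84 ways.
The remaining 3 must have no fixed point: D(3) = 2.
P = 84·2/362880 = 1/2160 ≈ 0.0005.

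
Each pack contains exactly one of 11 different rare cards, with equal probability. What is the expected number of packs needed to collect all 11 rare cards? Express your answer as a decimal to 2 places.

After i distinct types are collected, each trial gives a new one with probability (11−i)/11, so the expected wait for the next new type is 11/(11−i).
E = 11/11 + 11/10 + 11/9 + 11/8 + 11/7 + 11/6 + 11/5 + 11/4 + 11/3 + 11/2 + 11/1 = 83711/2520 ≈ 33.22.

33.22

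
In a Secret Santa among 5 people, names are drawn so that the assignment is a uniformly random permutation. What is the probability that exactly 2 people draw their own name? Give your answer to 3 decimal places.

0.167

Choose which 2 of the 5 are fixed: C(5,2) = 10 ways.
The remaining 3 must have no fixed point: D(3) = 2.
P = 10·2/120 = 1/6 ≈ 0.167.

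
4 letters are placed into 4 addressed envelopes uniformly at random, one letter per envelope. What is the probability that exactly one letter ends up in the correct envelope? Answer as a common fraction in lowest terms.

Choose which one is fixed: C(4,1) = 4 ways.
The remaining 3 must have no fixed point: D(3) = 2.
P = 4·2/24 = 1/3.

1/3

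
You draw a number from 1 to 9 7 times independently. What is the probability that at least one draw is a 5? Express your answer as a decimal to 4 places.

P(no draw is a 5) = (8/9)^7 ≈ 0.4385.
P(at least one) = 1 − 0.4385 = 0.5615.

0.5615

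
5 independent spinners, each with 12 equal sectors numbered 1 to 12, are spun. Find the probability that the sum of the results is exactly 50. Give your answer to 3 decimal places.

0.004

There are 12^5 = 248832 equally likely outcomes.
The number of ordered 5-tuples from {1,…,12} summing to 50 is 1001.
P(sum = 50) = 1001/248832 ≈ 0.004.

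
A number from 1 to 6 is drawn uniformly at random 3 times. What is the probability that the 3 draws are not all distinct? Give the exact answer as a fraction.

P(all 3 different) = 6/6 · 5/6 · ··· · 4/6 = 5/9.
P(at least two equal) = 1 − 5/9 = 4/9.

4/9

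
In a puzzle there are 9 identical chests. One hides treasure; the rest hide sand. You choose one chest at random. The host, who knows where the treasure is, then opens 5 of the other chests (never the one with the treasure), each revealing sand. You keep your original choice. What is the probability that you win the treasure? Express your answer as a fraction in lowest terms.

The host can always open 5 empty chests regardless of your choice, so the reveals give no information about your original chest.
P(win by staying) = 1/9.

1/9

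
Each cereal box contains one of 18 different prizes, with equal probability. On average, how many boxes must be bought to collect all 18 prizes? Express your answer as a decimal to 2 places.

After i distinct types are collected, each trial gives a new one with probability (18−i)/18, so the expected wait for the next new type is 18/(18−i).
E = 18/18 + 18/17 + 18/16 + 18/15 + 18/14 + 18/13 + 18/12 + 18/11 + 18/10 + 18/9 + 18/8 + 18/7 + 18/6 + 18/5 + 18/4 + 18/3 + 18/2 + 18/1 = 42822903/680680 ≈ 62.91.

62.91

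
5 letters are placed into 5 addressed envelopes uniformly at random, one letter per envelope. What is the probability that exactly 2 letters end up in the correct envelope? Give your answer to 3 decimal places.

Choose which 2 of the 5 are fixed: C(5,2) = 10 ways.
The remaining 3 must have no fixed point: D(3) = 2.
P = 10·2/120 = 1/6 ≈ 0.167.

0.167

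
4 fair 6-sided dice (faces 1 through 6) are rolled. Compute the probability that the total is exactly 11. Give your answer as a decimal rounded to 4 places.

There are 6^4 = 1296 equally likely outcomes.
The number of ordered 4-tuples from {1,…,6} summing to 11 is 104.
P(sum = 11) = 104/1296 = 13/162 ≈ 0.0802.

0.0802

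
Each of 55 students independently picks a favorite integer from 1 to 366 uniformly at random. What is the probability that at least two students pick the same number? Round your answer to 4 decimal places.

It's easier to compute the probability that all 55 are distinct.
P(all distinct) = 366/366 · 365/366 · ··· · 312/366 ≈ 0.0139.
So the probability of at least one match is 1 − 0.0139 = 0.9861.

0.9861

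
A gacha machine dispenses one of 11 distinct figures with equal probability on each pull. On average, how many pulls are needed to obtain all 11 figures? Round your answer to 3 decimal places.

After i distinct types are collected, each trial gives a new one with probability (11−i)/11, so the expected wait for the next new type is 11/(11−i).
E = 11/11 + 11/10 + 11/9 + 11/8 + 11/7 + 11/6 + 11/5 + 11/4 + 11/3 + 11/2 + 11/1 = 83711/2520 ≈ 33.219.

33.219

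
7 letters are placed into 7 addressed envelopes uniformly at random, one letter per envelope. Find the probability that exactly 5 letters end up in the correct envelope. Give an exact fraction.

1/240

Choose which 5 of the 7 are fixed: C(7,5) = 21 ways.
The remaining 2 must have no fixed point: D(2) = 1.
P = 21·1/5040 = 1/240.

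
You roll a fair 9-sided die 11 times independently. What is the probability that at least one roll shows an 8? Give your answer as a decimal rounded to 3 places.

0.726

P(no roll shows an 8) = (8/9)^11 ≈ 0.274.
P(at least one) = 1 − 0.274 = 0.726.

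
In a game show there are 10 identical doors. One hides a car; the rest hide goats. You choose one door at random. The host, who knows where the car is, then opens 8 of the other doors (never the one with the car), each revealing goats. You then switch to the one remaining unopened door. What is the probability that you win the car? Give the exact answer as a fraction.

9/10

Your original door holds the car with probability 1/10, so the other 9 collectively hold it with probability 9/10.
The host can always find 8 empty doors to open, so the reveals don't change that 9/10; it is now spread over the 1 remaining unopened door.
P(win by switching) = (9/10) · (1/1) = 9/10.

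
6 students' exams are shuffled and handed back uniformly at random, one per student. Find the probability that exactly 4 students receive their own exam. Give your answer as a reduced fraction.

Choose which 4 of the 6 are fixed: C(6,4) = 15 ways.
The remaining 2 must have no fixed point: D(2) = 1.
P = 15·1/720 = 1/48.

1/48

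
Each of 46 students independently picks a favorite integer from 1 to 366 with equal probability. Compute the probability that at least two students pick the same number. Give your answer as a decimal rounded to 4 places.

0.9478

It's easier to compute the probability that all 46 are distinct.
P(all distinct) = 366/366 · 365/366 · ··· · 321/366 ≈ 0.0522.
So the probability of at least one match is 1 − 0.0522 = 0.9478.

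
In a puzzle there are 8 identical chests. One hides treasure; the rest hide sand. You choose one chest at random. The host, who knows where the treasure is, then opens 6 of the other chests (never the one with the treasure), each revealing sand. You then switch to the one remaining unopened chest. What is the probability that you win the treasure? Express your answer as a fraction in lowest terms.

7/8

Your original chest holds the treasure with probability 1/8, so the other 7 collectively hold it with probability 7/8.
The host can always find 6 empty chests to open, so the reveals don't change that 7/8; it is now spread over the 1 remaining unopened chest.
P(win by switching) = (7/8) · (1/1) = 7/8.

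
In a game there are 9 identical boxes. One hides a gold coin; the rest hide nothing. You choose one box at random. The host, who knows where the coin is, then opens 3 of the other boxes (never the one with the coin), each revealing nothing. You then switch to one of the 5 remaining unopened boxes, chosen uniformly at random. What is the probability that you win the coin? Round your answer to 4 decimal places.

Your original box holds the coin with probability 1/9, so the other 8 collectively hold it with probability 8/9.
The host can always find 3 empty boxes to open, so the reveals don't change that 8/9; it is now spread over the 5 remaining unopened boxes.
P(win by switching) = (8/9) · (1/5) = 8/45 ≈ 0.1778.

0.1778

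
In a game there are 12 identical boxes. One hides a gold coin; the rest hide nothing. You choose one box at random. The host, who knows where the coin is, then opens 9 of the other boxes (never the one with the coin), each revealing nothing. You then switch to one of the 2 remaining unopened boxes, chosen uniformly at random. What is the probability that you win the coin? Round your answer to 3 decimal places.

0.458

Your original box holds the coin with probability 1/12, so the other 11 collectively hold it with probability 11/12.
The host can always find 9 empty boxes to open, so the reveals don't change that 11/12; it is now spread over the 2 remaining unopened boxes.
P(win by switching) = (11/12) · (1/2) = 11/24 ≈ 0.458.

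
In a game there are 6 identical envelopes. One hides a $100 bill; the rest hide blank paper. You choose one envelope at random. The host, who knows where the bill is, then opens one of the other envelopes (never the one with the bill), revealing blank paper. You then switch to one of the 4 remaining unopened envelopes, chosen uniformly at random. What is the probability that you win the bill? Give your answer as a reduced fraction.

Your original envelope holds the bill with probability 1/6, so the other 5 collectively hold it with probability 5/6.
The host can always find an empty envelope to open, so this doesn't change that 5/6; it is now spread over the 4 remaining unopened envelopes.
P(win by switching) = (5/6) · (1/4) = 5/24.

5/24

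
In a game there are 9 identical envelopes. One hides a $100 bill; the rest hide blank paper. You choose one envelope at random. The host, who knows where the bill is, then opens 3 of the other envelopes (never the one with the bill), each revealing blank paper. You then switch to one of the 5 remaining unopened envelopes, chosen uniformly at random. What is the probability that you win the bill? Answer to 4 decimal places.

0.1778

Your original envelope holds the bill with probability 1/9, so the other 8 collectively hold it with probability 8/9.
The host can always find 3 empty envelopes to open, so the reveals don't change that 8/9; it is now spread over the 5 remaining unopened envelopes.
P(win by switching) = (8/9) · (1/5) = 8/45 ≈ 0.1778.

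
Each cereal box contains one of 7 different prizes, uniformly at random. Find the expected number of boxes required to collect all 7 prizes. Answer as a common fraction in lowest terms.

363/20

After i distinct types are collected, each trial gives a new one with probability (7−i)/7, so the expected wait for the next new type is 7/(7−i).
E = 7/7 + 7/6 + 7/5 + 7/4 + 7/3 + 7/2 + 7/1 = 363/20.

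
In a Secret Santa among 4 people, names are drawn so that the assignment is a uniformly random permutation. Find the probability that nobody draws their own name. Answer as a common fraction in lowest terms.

3/8

This is the derangement probability: permutations of 4 with no fixed point.
D(4) = 4! · (1 − 1/1! + 1/2! − ··· + (−1)^4/4!) = 9.
P = 9/24 = 3/8.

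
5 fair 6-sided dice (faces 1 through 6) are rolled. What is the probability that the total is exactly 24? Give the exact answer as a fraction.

There are 6^5 = 7776 equally likely outcomes.
The number of ordered 5-tuples from {1,…,6} summing to 24 is 205.
P(sum = 24) = 205/7776.

205/7776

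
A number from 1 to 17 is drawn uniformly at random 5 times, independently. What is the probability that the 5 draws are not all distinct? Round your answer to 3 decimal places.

0.477

P(all 5 different) = 17/17 · 16/17 · ··· · 13/17 ≈ 0.523.
P(at least two equal) = 1 − 0.523 = 0.477.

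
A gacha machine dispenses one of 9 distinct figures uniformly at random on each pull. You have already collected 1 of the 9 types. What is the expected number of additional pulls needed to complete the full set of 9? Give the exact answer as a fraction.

6849/280

Starting from 1 distinct type, each trial gives a new one with probability (9−i)/9 when i types are held, so the wait for the next new type is 9/(9−i).
E = 9/8 + 9/7 + 9/6 + 9/5 + 9/4 + 9/3 + 9/2 + 9/1 = 6849/280.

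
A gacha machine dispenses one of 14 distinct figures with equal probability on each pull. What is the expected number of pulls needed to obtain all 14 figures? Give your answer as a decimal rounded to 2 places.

45.52

After i distinct types are collected, each trial gives a new one with probability (14−i)/14, so the expected wait for the next new type is 14/(14−i).
E = 14/14 + 14/13 + 14/12 + 14/11 + 14/10 + 14/9 + 14/8 + 14/7 + 14/6 + 14/5 + 14/4 + 14/3 + 14/2 + 14/1 = 1171733/25740 ≈ 45.52.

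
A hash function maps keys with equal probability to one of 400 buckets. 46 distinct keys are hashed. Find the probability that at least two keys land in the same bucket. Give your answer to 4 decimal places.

0.9322

It's easier to compute the probability that all 46 are distinct.
P(all distinct) = 400/400 · 399/400 · ··· · 355/400 ≈ 0.0678.
So the probability of at least one match is 1 − 0.0678 = 0.9322.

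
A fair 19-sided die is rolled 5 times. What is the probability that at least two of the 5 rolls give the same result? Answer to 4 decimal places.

0.4365

P(all 5 different) = 19/19 · 18/19 · ··· · 15/19 ≈ 0.5635.
P(at least two equal) = 1 − 0.5635 = 0.4365.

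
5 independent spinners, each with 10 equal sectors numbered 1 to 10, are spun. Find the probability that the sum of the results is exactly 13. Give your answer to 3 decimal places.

0.005

There are 10^5 = 100000 equally likely outcomes.
The number of ordered 5-tuples from {1,…,10} summing to 13 is 495.
P(sum = 13) = 495/100000 = 99/20000 ≈ 0.005.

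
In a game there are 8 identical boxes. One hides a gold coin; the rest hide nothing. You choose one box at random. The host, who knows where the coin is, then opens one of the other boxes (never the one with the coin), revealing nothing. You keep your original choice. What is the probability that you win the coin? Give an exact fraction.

The host can always open an empty box regardless of your choice, so this gives no information about your original box.
P(win by staying) = 1/8.

1/8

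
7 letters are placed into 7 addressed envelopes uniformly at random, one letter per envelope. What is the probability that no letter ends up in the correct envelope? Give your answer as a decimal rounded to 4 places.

This is the derangement probability: permutations of 7 with no fixed point.
D(7) = 7! · (1 − 1/1! + 1/2! − ··· + (−1)^7/7!) = 1854.
P = 1854/5040 = 103/280 ≈ 0.3679.

0.3679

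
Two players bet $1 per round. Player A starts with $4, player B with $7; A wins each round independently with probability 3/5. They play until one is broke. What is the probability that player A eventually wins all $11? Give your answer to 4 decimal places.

Let r = q/p = (2/5)/(3/5) = 2/3. The recurrence P(i) = p·P(i+1) + q·P(i−1) with P(0)=0, P(11)=1 gives P(i) = (1 − r^i)/(1 − r^11).
P(4) = (1 − (2/3)^4) / (1 − (2/3)^11) = 142155/175099 ≈ 0.8119.

0.8119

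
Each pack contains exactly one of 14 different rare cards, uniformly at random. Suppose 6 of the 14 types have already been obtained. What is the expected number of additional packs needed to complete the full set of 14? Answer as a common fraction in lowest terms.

761/20

Starting from 6 distinct types, each trial gives a new one with probability (14−i)/14 when i types are held, so the wait for the next new type is 14/(14−i).
E = 14/8 + 14/7 + 14/6 + 14/5 + 14/4 + 14/3 + 14/2 + 14/1 = 761/20.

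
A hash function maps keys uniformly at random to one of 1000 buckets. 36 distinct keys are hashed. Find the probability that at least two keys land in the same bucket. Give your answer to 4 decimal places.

0.4714

It's easier to compute the probability that all 36 are distinct.
P(all distinct) = 1000/1000 · 999/1000 · ··· · 965/1000 ≈ 0.5286.
So the probability of at least one match is 1 − 0.5286 = 0.4714.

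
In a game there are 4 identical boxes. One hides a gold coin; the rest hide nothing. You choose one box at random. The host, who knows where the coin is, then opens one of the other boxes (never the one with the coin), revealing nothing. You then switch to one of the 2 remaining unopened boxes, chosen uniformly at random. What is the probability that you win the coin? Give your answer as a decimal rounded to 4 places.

0.3750

Your original box holds the coin with probability 1/4, so the other 3 collectively hold it with probability 3/4.
The host can always find an empty box to open, so this doesn't change that 3/4; it is now spread over the 2 remaining unopened boxes.
P(win by switching) = (3/4) · (1/2) = 3/8 ≈ 0.3750.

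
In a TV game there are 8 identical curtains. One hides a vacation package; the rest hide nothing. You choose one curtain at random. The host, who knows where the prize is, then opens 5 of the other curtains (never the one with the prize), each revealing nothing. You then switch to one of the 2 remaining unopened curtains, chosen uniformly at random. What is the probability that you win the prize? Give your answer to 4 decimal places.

Your original curtain holds the prize with probability 1/8, so the other 7 collectively hold it with probability 7/8.
The host can always find 5 empty curtains to open, so the reveals don't change that 7/8; it is now spread over the 2 remaining unopened curtains.
P(win by switching) = (7/8) · (1/2) = 7/16 ≈ 0.4375.

0.4375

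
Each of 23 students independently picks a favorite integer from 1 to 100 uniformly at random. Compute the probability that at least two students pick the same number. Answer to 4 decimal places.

0.9357

It's easier to compute the probability that all 23 are distinct.
P(all distinct) = 100/100 · 99/100 · ··· · 78/100 ≈ 0.0643.
So the probability of at least one match is 1 − 0.0643 = 0.9357.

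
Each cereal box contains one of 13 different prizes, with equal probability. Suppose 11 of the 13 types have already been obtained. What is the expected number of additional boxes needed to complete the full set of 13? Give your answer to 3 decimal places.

Starting from 11 distinct types, each trial gives a new one with probability (13−i)/13 when i types are held, so the wait for the next new type is 13/(13−i).
E = 13/2 + 13/1 = 39/2 ≈ 19.500.

19.500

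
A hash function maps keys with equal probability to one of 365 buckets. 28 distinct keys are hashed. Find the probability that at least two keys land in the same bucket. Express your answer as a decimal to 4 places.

0.6545

It's easier to compute the probability that all 28 are distinct.
P(all distinct) = 365/365 · 364/365 · ··· · 338/365 ≈ 0.3455.
So the probability of at least one match is 1 − 0.3455 = 0.6545.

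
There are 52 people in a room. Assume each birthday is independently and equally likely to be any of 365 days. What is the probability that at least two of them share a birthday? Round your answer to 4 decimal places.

0.9780

It's easier to compute the probability that all 52 are distinct.
P(all distinct) = 365/365 · 364/365 · ··· · 314/365 ≈ 0.0220.
So the probability of at least one match is 1 − 0.0220 = 0.9780.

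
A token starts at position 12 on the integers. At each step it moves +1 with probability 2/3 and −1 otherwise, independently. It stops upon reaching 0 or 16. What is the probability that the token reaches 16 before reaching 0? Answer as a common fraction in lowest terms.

Let r = q/p = (1/3)/(2/3) = 1/2. The recurrence P(i) = p·P(i+1) + q·P(i−1) with P(0)=0, P(16)=1 gives P(i) = (1 − r^i)/(1 − r^16).
P(12) = (1 − (1/2)^12) / (1 − (1/2)^16) = 4368/4369.

4368/4369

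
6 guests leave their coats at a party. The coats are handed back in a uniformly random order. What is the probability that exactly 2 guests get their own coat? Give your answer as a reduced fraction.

3/16

Choose which 2 of the 6 are fixed: C(6,2) = 15 ways.
The remaining 4 must have no fixed point: D(4) = 9.
P = 15·9/720 = 3/16.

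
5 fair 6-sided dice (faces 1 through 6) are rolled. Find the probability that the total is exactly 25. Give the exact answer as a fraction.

7/432

There are 6^5 = 7776 equally likely outcomes.
The number of ordered 5-tuples from {1,…,6} summing to 25 is 126.
P(sum = 25) = 126/7776 = 7/432.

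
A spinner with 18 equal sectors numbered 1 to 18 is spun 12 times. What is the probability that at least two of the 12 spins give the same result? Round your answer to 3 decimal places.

0.992

P(all 12 different) = 18/18 · 17/18 · ··· · 7/18 ≈ 0.008.
P(at least two equal) = 1 − 0.008 = 0.992.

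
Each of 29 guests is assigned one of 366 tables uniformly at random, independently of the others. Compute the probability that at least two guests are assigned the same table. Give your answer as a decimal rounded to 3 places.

0.680

It's easier to compute the probability that all 29 are distinct.
P(all distinct) = 366/366 · 365/366 · ··· · 338/366 ≈ 0.320.
So the probability of at least one match is 1 − 0.320 = 0.680.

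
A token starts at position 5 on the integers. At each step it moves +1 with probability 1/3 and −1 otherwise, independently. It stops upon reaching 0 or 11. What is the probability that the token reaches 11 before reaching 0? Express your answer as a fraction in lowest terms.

31/2047

Let r = q/p = (2/3)/(1/3) = 2. The recurrence P(i) = p·P(i+1) + q·P(i−1) with P(0)=0, P(11)=1 gives P(i) = (1 − r^i)/(1 − r^11).
P(5) = (1 − (2)^5) / (1 − (2)^11) = 31/2047.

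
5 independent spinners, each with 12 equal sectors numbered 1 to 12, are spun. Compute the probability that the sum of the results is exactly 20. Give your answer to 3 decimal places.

0.015

There are 12^5 = 248832 equally likely outcomes.
The number of ordered 5-tuples from {1,…,12} summing to 20 is 3701.
P(sum = 20) = 3701/248832 ≈ 0.015.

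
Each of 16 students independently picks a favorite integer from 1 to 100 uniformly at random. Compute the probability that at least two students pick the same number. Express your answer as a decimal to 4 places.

It's easier to compute the probability that all 16 are distinct.
P(all distinct) = 100/100 · 99/100 · ··· · 85/100 ≈ 0.2816.
So the probability of at least one match is 1 − 0.2816 = 0.7184.

0.7184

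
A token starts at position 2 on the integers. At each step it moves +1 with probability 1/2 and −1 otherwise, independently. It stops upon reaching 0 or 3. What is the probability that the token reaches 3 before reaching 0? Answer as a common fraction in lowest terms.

With a fair step, P(i) = ½P(i−1) + ½P(i+1) with P(0)=0, P(3)=1 has the linear solution P(i) = i/3.
P(2) = 2/3.

2/3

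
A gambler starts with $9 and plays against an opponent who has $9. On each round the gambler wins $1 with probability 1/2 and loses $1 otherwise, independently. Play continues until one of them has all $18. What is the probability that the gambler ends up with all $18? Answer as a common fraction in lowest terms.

With a fair step, P(i) = ½P(i−1) + ½P(i+1) with P(0)=0, P(18)=1 has the linear solution P(i) = i/18.
P(9) = 9/18 = 1/2.

1/2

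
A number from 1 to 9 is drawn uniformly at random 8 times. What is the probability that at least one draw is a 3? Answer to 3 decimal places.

P(no draw is a 3) = (8/9)^8 ≈ 0.390.
P(at least one) = 1 − 0.390 = 0.610.

0.610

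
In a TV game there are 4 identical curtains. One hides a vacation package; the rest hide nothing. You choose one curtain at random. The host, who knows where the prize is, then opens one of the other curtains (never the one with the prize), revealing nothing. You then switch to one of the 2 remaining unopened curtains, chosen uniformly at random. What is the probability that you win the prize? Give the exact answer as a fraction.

Your original curtain holds the prize with probability 1/4, so the other 3 collectively hold it with probability 3/4.
The host can always find an empty curtain to open, so this doesn't change that 3/4; it is now spread over the 2 remaining unopened curtains.
P(win by switching) = (3/4) · (1/2) = 3/8.

3/8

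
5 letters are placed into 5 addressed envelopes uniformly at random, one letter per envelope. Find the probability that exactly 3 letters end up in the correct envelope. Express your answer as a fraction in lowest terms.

Choose which 3 of the 5 are fixed: C(5,3) = 10 ways.
The remaining 2 must have no fixed point: D(2) = 1.
P = 10·1/120 = 1/12.

1/12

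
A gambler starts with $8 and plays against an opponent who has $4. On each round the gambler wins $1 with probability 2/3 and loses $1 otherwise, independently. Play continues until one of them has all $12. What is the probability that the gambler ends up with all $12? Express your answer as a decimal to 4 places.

0.9963

Let r = q/p = (1/3)/(2/3) = 1/2. The recurrence P(i) = p·P(i+1) + q·P(i−1) with P(0)=0, P(12)=1 gives P(i) = (1 − r^i)/(1 − r^12).
P(8) = (1 − (1/2)^8) / (1 − (1/2)^12) = 272/273 ≈ 0.9963.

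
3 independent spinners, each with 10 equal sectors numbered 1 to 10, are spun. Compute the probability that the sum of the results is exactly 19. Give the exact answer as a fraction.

69/1000

There are 10^3 = 1000 equally likely outcomes.
The number of ordered 3-tuples from {1,…,10} summing to 19 is 69.
P(sum = 19) = 69/1000.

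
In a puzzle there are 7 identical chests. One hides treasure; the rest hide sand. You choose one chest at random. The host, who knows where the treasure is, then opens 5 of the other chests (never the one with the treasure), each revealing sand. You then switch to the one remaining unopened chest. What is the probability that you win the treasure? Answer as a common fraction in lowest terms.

Your original chest holds the treasure with probability 1/7, so the other 6 collectively hold it with probability 6/7.
The host can always find 5 empty chests to open, so the reveals don't change that 6/7; it is now spread over the 1 remaining unopened chest.
P(win by switching) = (6/7) · (1/1) = 6/7.

6/7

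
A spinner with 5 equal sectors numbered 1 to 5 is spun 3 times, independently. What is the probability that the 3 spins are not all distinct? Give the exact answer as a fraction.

P(all 3 different) = 5/5 · 4/5 · ··· · 3/5 = 12/25.
P(at least two equal) = 1 − 12/25 = 13/25.

13/25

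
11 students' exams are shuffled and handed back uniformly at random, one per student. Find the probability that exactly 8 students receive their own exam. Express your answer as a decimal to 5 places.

Choose which 8 of the 11 are fixed: C(11,8) = 165 ways.
The remaining 3 must have no fixed point: D(3) = 2.
P = 165·2/39916800 = 1/120960 ≈ 0.00001.

0.00001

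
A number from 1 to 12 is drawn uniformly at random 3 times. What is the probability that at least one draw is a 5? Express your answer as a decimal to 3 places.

0.230

P(no draw is a 5) = (11/12)^3 ≈ 0.770.
P(at least one) = 1 − 0.770 = 0.230.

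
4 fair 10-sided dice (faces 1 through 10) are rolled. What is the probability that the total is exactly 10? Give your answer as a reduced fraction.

There are 10^4 = 10000 equally likely outcomes.
The number of ordered 4-tuples from {1,…,10} summing to 10 is 84.
P(sum = 10) = 84/10000 = 21/2500.

21/2500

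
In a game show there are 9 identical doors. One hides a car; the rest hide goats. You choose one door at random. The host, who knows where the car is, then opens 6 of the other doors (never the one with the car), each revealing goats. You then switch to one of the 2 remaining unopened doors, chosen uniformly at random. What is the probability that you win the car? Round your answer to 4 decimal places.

0.4444

Your original door holds the car with probability 1/9, so the other 8 collectively hold it with probability 8/9.
The host can always find 6 empty doors to open, so the reveals don't change that 8/9; it is now spread over the 2 remaining unopened doors.
P(win by switching) = (8/9) · (1/2) = 4/9 ≈ 0.4444.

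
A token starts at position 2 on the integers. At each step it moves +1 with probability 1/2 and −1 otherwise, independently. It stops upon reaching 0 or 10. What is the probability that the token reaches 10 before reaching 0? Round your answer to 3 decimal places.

0.200

With a fair step, P(i) = ½P(i−1) + ½P(i+1) with P(0)=0, P(10)=1 has the linear solution P(i) = i/10.
P(2) = 2/10 = 1/5 ≈ 0.200.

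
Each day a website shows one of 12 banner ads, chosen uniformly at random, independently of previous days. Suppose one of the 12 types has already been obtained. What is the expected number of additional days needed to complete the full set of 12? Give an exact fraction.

Starting from 1 distinct type, each trial gives a new one with probability (12−i)/12 when i types are held, so the wait for the next new type is 12/(12−i).
E = 12/11 + 12/10 + 12/9 + 12/8 + 12/7 + 12/6 + 12/5 + 12/4 + 12/3 + 12/2 + 12/1 = 83711/2310.

83711/2310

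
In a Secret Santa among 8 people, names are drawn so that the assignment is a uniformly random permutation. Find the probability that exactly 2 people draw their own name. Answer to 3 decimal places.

Choose which 2 of the 8 are fixed: C(8,2) = 28 ways.
The remaining 6 must have no fixed point: D(6) = 265.
P = 28·265/40320 = 53/288 ≈ 0.184.

0.184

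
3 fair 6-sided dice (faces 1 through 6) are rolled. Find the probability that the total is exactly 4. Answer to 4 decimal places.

There are 6^3 = 216 equally likely outcomes.
The number of ordered 3-tuples from {1,…,6} summing to 4 is 3.
P(sum = 4) = 3/216 = 1/72 ≈ 0.0139.

0.0139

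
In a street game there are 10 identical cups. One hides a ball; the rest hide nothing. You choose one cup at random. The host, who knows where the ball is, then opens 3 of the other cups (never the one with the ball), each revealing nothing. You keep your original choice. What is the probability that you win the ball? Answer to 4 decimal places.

0.1000

The host can always open 3 empty cups regardless of your choice, so the reveals give no information about your original cup.
P(win by staying) = 1/10 ≈ 0.1000.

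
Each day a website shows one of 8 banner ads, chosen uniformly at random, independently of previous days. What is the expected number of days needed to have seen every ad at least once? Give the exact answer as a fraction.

761/35

After i distinct types are collected, each trial gives a new one with probability (8−i)/8, so the expected wait for the next new type is 8/(8−i).
E = 8/8 + 8/7 + 8/6 + 8/5 + 8/4 + 8/3 + 8/2 + 8/1 = 761/35.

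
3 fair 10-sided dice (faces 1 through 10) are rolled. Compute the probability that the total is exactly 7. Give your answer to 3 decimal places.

0.015

There are 10^3 = 1000 equally likely outcomes.
The number of ordered 3-tuples from {1,…,10} summing to 7 is 15.
P(sum = 7) = 15/1000 = 3/200 ≈ 0.015.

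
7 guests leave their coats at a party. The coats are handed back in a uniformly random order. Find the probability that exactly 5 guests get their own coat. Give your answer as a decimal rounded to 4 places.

0.0042

Choose which 5 of the 7 are fixed: C(7,5) = 21 ways.
The remaining 2 must have no fixed point: D(2) = 1.
P = 21·1/5040 = 1/240 ≈ 0.0042.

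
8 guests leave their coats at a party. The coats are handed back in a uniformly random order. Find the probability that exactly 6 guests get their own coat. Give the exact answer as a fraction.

1/1440

Choose which 6 of the 8 are fixed: C(8,6) = 28 ways.
The remaining 2 must have no fixed point: D(2) = 1.
P = 28·1/40320 = 1/1440.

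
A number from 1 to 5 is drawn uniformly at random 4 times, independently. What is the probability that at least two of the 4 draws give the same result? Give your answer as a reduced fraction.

101/125

P(all 4 different) = 5/5 · 4/5 · ··· · 2/5 = 24/125.
P(at least two equal) = 1 − 24/125 = 101/125.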